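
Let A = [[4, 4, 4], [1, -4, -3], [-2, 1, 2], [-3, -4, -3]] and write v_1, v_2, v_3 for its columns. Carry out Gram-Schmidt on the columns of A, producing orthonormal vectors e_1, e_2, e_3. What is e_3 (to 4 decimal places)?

v_1 = (4, 1, -2, -3); ‖v_1‖ = 5.4772, so e_1 = (0.7303, 0.1826, -0.3651, -0.5477).
e_1·v_2 = 0.7303·4 + 0.1826·(-4) + (-0.3651)·1 + (-0.5477)·(-4) = 4.0166.
u_2 = v_2 − 4.0166·e_1 = (1.0667, -4.7333, 2.4667, -1.8000).
‖u_2‖ = 5.7329, so e_2 = (0.1861, -0.8256, 0.4303, -0.3140).
e_1·v_3 = 0.7303·4 + 0.1826·(-3) + (-0.3651)·2 + (-0.5477)·(-3) = 3.2863; e_2·v_3 = 0.1861·4 + (-0.8256)·(-3) + 0.4303·2 + (-0.3140)·(-3) = 5.0236.
u_3 = v_3 − 3.2863·e_1 − 5.0236·e_2 = (0.6653, 0.5477, 1.0385, 0.3773).
‖u_3‖ = 1.4012, so e_3 = (0.4748, 0.3908, 0.7412, 0.2692).

e_3 = (0.4748, 0.3908, 0.7412, 0.2692)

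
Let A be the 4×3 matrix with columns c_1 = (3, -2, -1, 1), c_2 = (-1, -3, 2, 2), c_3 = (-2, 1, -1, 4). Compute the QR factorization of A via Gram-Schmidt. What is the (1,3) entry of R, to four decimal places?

q_1 = c_1/‖c_1‖ = (3, -2, -1, 1)/3.8730 = (0.7746, -0.5164, -0.2582, 0.2582).
r_{13} = q_1·c_3 = -0.7746.

r_{13} = -0.7746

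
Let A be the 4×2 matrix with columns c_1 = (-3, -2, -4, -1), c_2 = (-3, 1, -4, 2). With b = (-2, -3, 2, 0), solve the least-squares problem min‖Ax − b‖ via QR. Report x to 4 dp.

c_1 = (-3, -2, -4, -1); ‖c_1‖ = 5.4772, so e_1 = (-0.5477, -0.3651, -0.7303, -0.1826).
e_1·c_2 = (-0.5477)·(-3) + (-0.3651)·1 + (-0.7303)·(-4) + (-0.1826)·2 = 3.8341.
u_2 = c_2 − 3.8341·e_1 = (-0.9000, 2.4000, -1.2000, 2.7000).
‖u_2‖ = 3.9115, so e_2 = (-0.2301, 0.6136, -0.3068, 0.6903).
Qᵀb = (0.7303, -1.9941).
Back-substitute: x_2 = -1.9941/3.9115 = -0.5098.
x_1 = (0.7303 − 3.8341·(-0.5098))/5.4772 = 0.4902.

x = (0.4902, -0.5098)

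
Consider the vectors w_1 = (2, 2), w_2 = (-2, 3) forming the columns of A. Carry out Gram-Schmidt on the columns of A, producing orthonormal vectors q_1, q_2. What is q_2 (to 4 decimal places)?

q_1 = w_1/‖w_1‖ = (2, 2)/2.8284 = (0.7071, 0.7071).
r_{12} = q_1·w_2 = 0.7071.
u_2 = w_2 − 0.7071·q_1 = (-2.5000, 2.5000).
‖u_2‖ = 3.5355, so q_2 = (-0.7071, 0.7071).

q_2 = (-0.7071, 0.7071)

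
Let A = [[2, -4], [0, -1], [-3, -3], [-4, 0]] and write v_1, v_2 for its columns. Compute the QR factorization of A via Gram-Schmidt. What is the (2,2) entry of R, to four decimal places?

v_1 = (2, 0, -3, -4); ‖v_1‖ = 5.3852, so q_1 = (0.3714, 0.0000, -0.5571, -0.7428).
q_1·v_2 = 0.3714·(-4) + 0.0000·(-1) + (-0.5571)·(-3) + (-0.7428)·0 = 0.1857.
u_2 = v_2 − 0.1857·q_1 = (-4.0690, -1.0000, -2.8966, 0.1379).
r_{22} = ‖u_2‖ = 5.0956.

r_{22} = 5.0956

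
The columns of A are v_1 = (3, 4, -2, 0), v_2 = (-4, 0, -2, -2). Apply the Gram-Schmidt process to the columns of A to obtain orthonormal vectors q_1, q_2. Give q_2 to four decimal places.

v_1 = (3, 4, -2, 0); ‖v_1‖ = 5.3852, so q_1 = (0.5571, 0.7428, -0.3714, 0.0000).
q_1·v_2 = 0.5571·(-4) + 0.7428·0 + (-0.3714)·(-2) + 0.0000·(-2) = -1.4856.
u_2 = v_2 + 1.4856·q_1 = (-3.1724, 1.1034, -2.5517, -2.0000).
‖u_2‖ = 4.6683, so q_2 = (-0.6796, 0.2364, -0.5466, -0.4284).

q_2 = (-0.6796, 0.2364, -0.5466, -0.4284)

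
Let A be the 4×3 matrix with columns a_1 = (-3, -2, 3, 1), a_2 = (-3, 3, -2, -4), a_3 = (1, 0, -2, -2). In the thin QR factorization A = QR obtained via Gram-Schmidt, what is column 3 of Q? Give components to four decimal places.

q_1 = a_1/‖a_1‖ = (-3, -2, 3, 1)/4.7958 = (-0.6255, -0.4170, 0.6255, 0.2085).
r_{12} = q_1·a_2 = -1.4596.
u_2 = a_2 + 1.4596·q_1 = (-3.9130, 2.3913, -1.0870, -3.6957).
‖u_2‖ = 5.9891, so q_2 = (-0.6534, 0.3993, -0.1815, -0.6171).
r_{13} = q_1·a_3 = -2.2937; r_{23} = q_2·a_3 = 0.9437.
u_3 = a_3 + 2.2937·q_1 − 0.9437·q_2 = (0.1818, -1.3333, -0.3939, -0.9394).
‖u_3‖ = 1.6877, so q_3 = (0.1077, -0.7900, -0.2334, -0.5566).

q_3 = (0.1077, -0.7900, -0.2334, -0.5566)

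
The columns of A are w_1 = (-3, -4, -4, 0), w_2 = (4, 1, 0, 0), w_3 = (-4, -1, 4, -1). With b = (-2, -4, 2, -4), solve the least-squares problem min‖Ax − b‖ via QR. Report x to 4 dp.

x = (1.2865, 2.4216, 1.9167)

w_1 = (-3, -4, -4, 0); ‖w_1‖ = 6.4031, so e_1 = (-0.4685, -0.6247, -0.6247, 0.0000).
e_1·w_2 = (-0.4685)·4 + (-0.6247)·1 + (-0.6247)·0 + 0.0000·0 = -2.4988.
u_2 = w_2 + 2.4988·e_1 = (2.8293, -0.5610, -1.5610, 0.0000).
‖u_2‖ = 3.2796, so e_2 = (0.8627, -0.1710, -0.4760, 0.0000).
e_1·w_3 = (-0.4685)·(-4) + (-0.6247)·(-1) + (-0.6247)·4 + 0.0000·(-1) = 0.0000; e_2·w_3 = 0.8627·(-4) + (-0.1710)·(-1) + (-0.4760)·4 + 0.0000·(-1) = -5.1835.
u_3 = w_3 + 0.0000·e_1 + 5.1835·e_2 = (0.4717, -1.8866, 1.5329, -1.0000).
‖u_3‖ = 2.6705, so e_3 = (0.1766, -0.7065, 0.5740, -0.3745).
Qᵀb = (2.1864, -1.9931, 5.1185).
Back-substitute: x_3 = 5.1185/2.6705 = 1.9167.
x_2 = (-1.9931 + 5.1835·1.9167)/3.2796 = 2.4216.
x_1 = (2.1864 + 2.4988·2.4216 + 0.0000·1.9167)/6.4031 = 1.2865.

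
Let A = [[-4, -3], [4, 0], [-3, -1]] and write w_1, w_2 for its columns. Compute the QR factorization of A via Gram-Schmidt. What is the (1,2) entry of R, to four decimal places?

r_{12} = 2.3426

q_1 = w_1/‖w_1‖ = (-4, 4, -3)/6.4031 = (-0.6247, 0.6247, -0.4685).
r_{12} = q_1·w_2 = 2.3426.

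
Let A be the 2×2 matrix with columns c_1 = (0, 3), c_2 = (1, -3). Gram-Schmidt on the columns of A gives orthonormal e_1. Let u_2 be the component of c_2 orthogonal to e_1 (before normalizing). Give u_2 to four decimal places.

u_2 = (1.0000, 0.0000)

c_1 = (0, 3); ‖c_1‖ = 3.0000, so e_1 = (0.0000, 1.0000).
e_1·c_2 = 0.0000·1 + 1.0000·(-3) = -3.0000.
u_2 = c_2 + 3.0000·e_1 = (1.0000, 0.0000).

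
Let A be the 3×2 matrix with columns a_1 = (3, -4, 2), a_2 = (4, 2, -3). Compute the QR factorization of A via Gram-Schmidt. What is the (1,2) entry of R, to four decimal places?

e_1 = a_1/‖a_1‖ = (3, -4, 2)/5.3852 = (0.5571, -0.7428, 0.3714).
r_{12} = e_1·a_2 = -0.3714.

r_{12} = -0.3714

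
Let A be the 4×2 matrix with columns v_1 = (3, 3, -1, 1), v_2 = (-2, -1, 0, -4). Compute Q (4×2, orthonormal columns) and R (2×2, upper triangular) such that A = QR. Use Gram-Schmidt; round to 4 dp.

v_1 = (3, 3, -1, 1); ‖v_1‖ = 4.4721, so e_1 = (0.6708, 0.6708, -0.2236, 0.2236).
e_1·v_2 = 0.6708·(-2) + 0.6708·(-1) + (-0.2236)·0 + 0.2236·(-4) = -2.9069.
u_2 = v_2 + 2.9069·e_1 = (-0.0500, 0.9500, -0.6500, -3.3500).
‖u_2‖ = 3.5426, so e_2 = (-0.0141, 0.2682, -0.1835, -0.9456).

Q = [[0.6708, -0.0141], [0.6708, 0.2682], [-0.2236, -0.1835], [0.2236, -0.9456]], R = [[4.4721, -2.9069], [0.0000, 3.5426]]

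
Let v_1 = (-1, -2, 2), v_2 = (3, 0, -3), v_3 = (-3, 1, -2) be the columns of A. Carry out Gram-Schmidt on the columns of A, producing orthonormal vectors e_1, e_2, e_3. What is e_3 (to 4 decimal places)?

e_3 = (-0.6667, -0.3333, -0.6667)

v_1 = (-1, -2, 2); ‖v_1‖ = 3.0000, so e_1 = (-0.3333, -0.6667, 0.6667).
e_1·v_2 = (-0.3333)·3 + (-0.6667)·0 + 0.6667·(-3) = -3.0000.
u_2 = v_2 + 3.0000·e_1 = (2.0000, -2.0000, -1.0000).
‖u_2‖ = 3.0000, so e_2 = (0.6667, -0.6667, -0.3333).
e_1·v_3 = (-0.3333)·(-3) + (-0.6667)·1 + 0.6667·(-2) = -1.0000; e_2·v_3 = 0.6667·(-3) + (-0.6667)·1 + (-0.3333)·(-2) = -2.0000.
u_3 = v_3 + 1.0000·e_1 + 2.0000·e_2 = (-2.0000, -1.0000, -2.0000).
‖u_3‖ = 3.0000, so e_3 = (-0.6667, -0.3333, -0.6667).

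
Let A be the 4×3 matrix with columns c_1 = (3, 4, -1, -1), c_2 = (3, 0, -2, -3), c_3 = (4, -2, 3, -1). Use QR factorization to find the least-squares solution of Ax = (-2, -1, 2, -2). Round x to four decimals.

x = (-0.3951, 0.0360, 0.0822)

c_1 = (3, 4, -1, -1); ‖c_1‖ = 5.1962, so e_1 = (0.5774, 0.7698, -0.1925, -0.1925).
e_1·c_2 = 0.5774·3 + 0.7698·0 + (-0.1925)·(-2) + (-0.1925)·(-3) = 2.6943.
u_2 = c_2 − 2.6943·e_1 = (1.4444, -2.0741, -1.4815, -2.4815).
‖u_2‖ = 3.8394, so e_2 = (0.3762, -0.5402, -0.3859, -0.6463).
e_1·c_3 = 0.5774·4 + 0.7698·(-2) + (-0.1925)·3 + (-0.1925)·(-1) = 0.3849; e_2·c_3 = 0.3762·4 + (-0.5402)·(-2) + (-0.3859)·3 + (-0.6463)·(-1) = 2.0740.
u_3 = c_3 − 0.3849·e_1 − 2.0740·e_2 = (2.9975, -1.1759, 3.8744, 0.4146).
‖u_3‖ = 5.0547, so e_3 = (0.5930, -0.2326, 0.7665, 0.0820).
Qᵀb = (-1.9245, 0.3087, 0.4156).
Back-substitute: x_3 = 0.4156/5.0547 = 0.0822.
x_2 = (0.3087 − 2.0740·0.0822)/3.8394 = 0.0360.
x_1 = (-1.9245 − 2.6943·0.0360 − 0.3849·0.0822)/5.1962 = -0.3951.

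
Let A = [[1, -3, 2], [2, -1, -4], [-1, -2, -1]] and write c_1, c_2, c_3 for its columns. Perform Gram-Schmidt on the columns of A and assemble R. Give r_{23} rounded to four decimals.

r_{23} = -0.7071

q_1 = c_1/‖c_1‖ = (1, 2, -1)/2.4495 = (0.4082, 0.8165, -0.4082).
r_{12} = q_1·c_2 = -1.2247.
u_2 = c_2 + 1.2247·q_1 = (-2.5000, 0.0000, -2.5000).
‖u_2‖ = 3.5355, so q_2 = (-0.7071, 0.0000, -0.7071).
r_{23} = q_2·c_3 = -0.7071.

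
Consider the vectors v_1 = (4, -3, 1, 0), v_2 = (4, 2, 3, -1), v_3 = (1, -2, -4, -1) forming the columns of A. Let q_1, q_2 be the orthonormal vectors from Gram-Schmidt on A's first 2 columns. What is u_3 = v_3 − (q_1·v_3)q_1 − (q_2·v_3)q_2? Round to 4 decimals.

u_3 = (1.2684, 0.7774, -2.7414, -1.5957)

v_1 = (4, -3, 1, 0); ‖v_1‖ = 5.0990, so q_1 = (0.7845, -0.5883, 0.1961, 0.0000).
q_1·v_2 = 0.7845·4 + (-0.5883)·2 + 0.1961·3 + 0.0000·(-1) = 2.5495.
u_2 = v_2 − 2.5495·q_1 = (2.0000, 3.5000, 2.5000, -1.0000).
‖u_2‖ = 4.8477, so q_2 = (0.4126, 0.7220, 0.5157, -0.2063).
q_1·v_3 = 0.7845·1 + (-0.5883)·(-2) + 0.1961·(-4) + 0.0000·(-1) = 1.1767; q_2·v_3 = 0.4126·1 + 0.7220·(-2) + 0.5157·(-4) + (-0.2063)·(-1) = -2.8880.
u_3 = v_3 − 1.1767·q_1 + 2.8880·q_2 = (1.2684, 0.7774, -2.7414, -1.5957).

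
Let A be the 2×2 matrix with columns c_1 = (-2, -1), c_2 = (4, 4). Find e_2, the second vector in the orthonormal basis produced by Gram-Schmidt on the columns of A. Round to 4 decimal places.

e_2 = (-0.4472, 0.8944)

c_1 = (-2, -1); ‖c_1‖ = 2.2361, so e_1 = (-0.8944, -0.4472).
e_1·c_2 = (-0.8944)·4 + (-0.4472)·4 = -5.3666.
u_2 = c_2 + 5.3666·e_1 = (-0.8000, 1.6000).
‖u_2‖ = 1.7889, so e_2 = (-0.4472, 0.8944).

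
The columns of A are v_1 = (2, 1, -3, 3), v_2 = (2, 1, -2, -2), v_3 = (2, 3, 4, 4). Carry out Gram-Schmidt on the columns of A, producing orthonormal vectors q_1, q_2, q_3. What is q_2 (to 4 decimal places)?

v_1 = (2, 1, -3, 3); ‖v_1‖ = 4.7958, so q_1 = (0.4170, 0.2085, -0.6255, 0.6255).
q_1·v_2 = 0.4170·2 + 0.2085·1 + (-0.6255)·(-2) + 0.6255·(-2) = 1.0426.
u_2 = v_2 − 1.0426·q_1 = (1.5652, 0.7826, -1.3478, -2.6522).
‖u_2‖ = 3.4515, so q_2 = (0.4535, 0.2267, -0.3905, -0.7684).

q_2 = (0.4535, 0.2267, -0.3905, -0.7684)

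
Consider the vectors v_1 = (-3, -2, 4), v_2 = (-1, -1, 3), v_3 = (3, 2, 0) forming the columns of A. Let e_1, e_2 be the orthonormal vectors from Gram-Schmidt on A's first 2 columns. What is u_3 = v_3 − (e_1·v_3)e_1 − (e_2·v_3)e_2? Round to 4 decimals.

u_3 = (-0.2667, 0.6667, 0.1333)

v_1 = (-3, -2, 4); ‖v_1‖ = 5.3852, so e_1 = (-0.5571, -0.3714, 0.7428).
e_1·v_2 = (-0.5571)·(-1) + (-0.3714)·(-1) + 0.7428·3 = 3.1568.
u_2 = v_2 − 3.1568·e_1 = (0.7586, 0.1724, 0.6552).
‖u_2‖ = 1.0171, so e_2 = (0.7459, 0.1695, 0.6442).
e_1·v_3 = (-0.5571)·3 + (-0.3714)·2 + 0.7428·0 = -2.4140; e_2·v_3 = 0.7459·3 + 0.1695·2 + 0.6442·0 = 2.5766.
u_3 = v_3 + 2.4140·e_1 − 2.5766·e_2 = (-0.2667, 0.6667, 0.1333).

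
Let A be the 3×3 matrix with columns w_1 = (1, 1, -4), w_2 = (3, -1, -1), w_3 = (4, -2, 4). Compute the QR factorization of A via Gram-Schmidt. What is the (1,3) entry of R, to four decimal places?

r_{13} = -3.2998

w_1 = (1, 1, -4); ‖w_1‖ = 4.2426, so q_1 = (0.2357, 0.2357, -0.9428).
r_{13} = q_1·w_3 = -3.2998.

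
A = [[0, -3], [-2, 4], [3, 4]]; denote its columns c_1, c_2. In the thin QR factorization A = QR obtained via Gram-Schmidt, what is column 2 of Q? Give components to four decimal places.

q_1 = c_1/‖c_1‖ = (0, -2, 3)/3.6056 = (0.0000, -0.5547, 0.8321).
r_{12} = q_1·c_2 = 1.1094.
u_2 = c_2 − 1.1094·q_1 = (-3.0000, 4.6154, 3.0769).
‖u_2‖ = 6.3063, so q_2 = (-0.4757, 0.7319, 0.4879).

q_2 = (-0.4757, 0.7319, 0.4879)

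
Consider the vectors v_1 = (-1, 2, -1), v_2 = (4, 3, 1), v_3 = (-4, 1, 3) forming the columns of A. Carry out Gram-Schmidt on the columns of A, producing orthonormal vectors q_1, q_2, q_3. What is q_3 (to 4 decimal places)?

q_3 = (-0.4016, 0.2410, 0.8835)

v_1 = (-1, 2, -1); ‖v_1‖ = 2.4495, so q_1 = (-0.4082, 0.8165, -0.4082).
q_1·v_2 = (-0.4082)·4 + 0.8165·3 + (-0.4082)·1 = 0.4082.
u_2 = v_2 − 0.4082·q_1 = (4.1667, 2.6667, 1.1667).
‖u_2‖ = 5.0827, so q_2 = (0.8198, 0.5247, 0.2295).
q_1·v_3 = (-0.4082)·(-4) + 0.8165·1 + (-0.4082)·3 = 1.2247; q_2·v_3 = 0.8198·(-4) + 0.5247·1 + 0.2295·3 = -2.0659.
u_3 = v_3 − 1.2247·q_1 + 2.0659·q_2 = (-1.8065, 1.0839, 3.9742).
‖u_3‖ = 4.4980, so q_3 = (-0.4016, 0.2410, 0.8835).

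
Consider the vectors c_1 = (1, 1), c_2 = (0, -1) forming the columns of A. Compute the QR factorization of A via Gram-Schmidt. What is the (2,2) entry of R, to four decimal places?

r_{22} = 0.7071

c_1 = (1, 1); ‖c_1‖ = 1.4142, so e_1 = (0.7071, 0.7071).
e_1·c_2 = 0.7071·0 + 0.7071·(-1) = -0.7071.
u_2 = c_2 + 0.7071·e_1 = (0.5000, -0.5000).
r_{22} = ‖u_2‖ = 0.7071.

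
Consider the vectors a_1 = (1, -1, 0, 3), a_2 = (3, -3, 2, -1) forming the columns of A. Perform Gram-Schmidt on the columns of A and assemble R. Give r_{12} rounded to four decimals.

r_{12} = 0.9045

a_1 = (1, -1, 0, 3); ‖a_1‖ = 3.3166, so q_1 = (0.3015, -0.3015, 0.0000, 0.9045).
r_{12} = q_1·a_2 = 0.9045.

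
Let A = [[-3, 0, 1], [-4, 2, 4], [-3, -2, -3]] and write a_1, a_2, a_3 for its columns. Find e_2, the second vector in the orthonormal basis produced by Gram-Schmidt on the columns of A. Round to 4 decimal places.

e_2 = (-0.0629, 0.6286, -0.7752)

a_1 = (-3, -4, -3); ‖a_1‖ = 5.8310, so e_1 = (-0.5145, -0.6860, -0.5145).
e_1·a_2 = (-0.5145)·0 + (-0.6860)·2 + (-0.5145)·(-2) = -0.3430.
u_2 = a_2 + 0.3430·e_1 = (-0.1765, 1.7647, -2.1765).
‖u_2‖ = 2.8076, so e_2 = (-0.0629, 0.6286, -0.7752).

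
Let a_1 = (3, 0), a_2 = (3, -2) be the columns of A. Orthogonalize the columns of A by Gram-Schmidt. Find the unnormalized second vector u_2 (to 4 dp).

u_2 = (0.0000, -2.0000)

a_1 = (3, 0); ‖a_1‖ = 3.0000, so e_1 = (1.0000, 0.0000).
e_1·a_2 = 1.0000·3 + 0.0000·(-2) = 3.0000.
u_2 = a_2 − 3.0000·e_1 = (0.0000, -2.0000).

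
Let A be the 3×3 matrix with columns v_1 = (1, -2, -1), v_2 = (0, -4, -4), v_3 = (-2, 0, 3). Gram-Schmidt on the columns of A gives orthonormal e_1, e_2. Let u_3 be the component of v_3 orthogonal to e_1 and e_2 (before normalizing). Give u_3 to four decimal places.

u_3 = (-1.6667, -1.6667, 1.6667)

v_1 = (1, -2, -1); ‖v_1‖ = 2.4495, so e_1 = (0.4082, -0.8165, -0.4082).
e_1·v_2 = 0.4082·0 + (-0.8165)·(-4) + (-0.4082)·(-4) = 4.8990.
u_2 = v_2 − 4.8990·e_1 = (-2.0000, 0.0000, -2.0000).
‖u_2‖ = 2.8284, so e_2 = (-0.7071, 0.0000, -0.7071).
e_1·v_3 = 0.4082·(-2) + (-0.8165)·0 + (-0.4082)·3 = -2.0412; e_2·v_3 = (-0.7071)·(-2) + 0.0000·0 + (-0.7071)·3 = -0.7071.
u_3 = v_3 + 2.0412·e_1 + 0.7071·e_2 = (-1.6667, -1.6667, 1.6667).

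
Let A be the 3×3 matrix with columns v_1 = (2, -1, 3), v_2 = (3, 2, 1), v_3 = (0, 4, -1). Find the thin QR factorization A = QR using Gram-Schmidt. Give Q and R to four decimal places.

q_1 = v_1/‖v_1‖ = (2, -1, 3)/3.7417 = (0.5345, -0.2673, 0.8018).
r_{12} = q_1·v_2 = 1.8708.
u_2 = v_2 − 1.8708·q_1 = (2.0000, 2.5000, -0.5000).
‖u_2‖ = 3.2404, so q_2 = (0.6172, 0.7715, -0.1543).
r_{13} = q_1·v_3 = -1.8708; r_{23} = q_2·v_3 = 3.2404.
u_3 = v_3 + 1.8708·q_1 − 3.2404·q_2 = (-1.0000, 1.0000, 1.0000).
‖u_3‖ = 1.7321, so q_3 = (-0.5774, 0.5774, 0.5774).

Q = [[0.5345, 0.6172, -0.5774], [-0.2673, 0.7715, 0.5774], [0.8018, -0.1543, 0.5774]], R = [[3.7417, 1.8708, -1.8708], [0.0000, 3.2404, 3.2404], [0.0000, 0.0000, 1.7321]]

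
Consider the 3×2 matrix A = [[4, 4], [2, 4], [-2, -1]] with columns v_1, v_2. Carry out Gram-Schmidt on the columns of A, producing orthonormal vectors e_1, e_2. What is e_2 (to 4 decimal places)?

e_1 = v_1/‖v_1‖ = (4, 2, -2)/4.8990 = (0.8165, 0.4082, -0.4082).
r_{12} = e_1·v_2 = 5.3072.
u_2 = v_2 − 5.3072·e_1 = (-0.3333, 1.8333, 1.1667).
‖u_2‖ = 2.1985, so e_2 = (-0.1516, 0.8339, 0.5307).

e_2 = (-0.1516, 0.8339, 0.5307)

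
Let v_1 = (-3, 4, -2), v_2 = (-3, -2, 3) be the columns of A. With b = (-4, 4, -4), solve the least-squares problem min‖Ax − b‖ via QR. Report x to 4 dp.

e_1 = v_1/‖v_1‖ = (-3, 4, -2)/5.3852 = (-0.5571, 0.7428, -0.3714).
r_{12} = e_1·v_2 = -0.9285.
u_2 = v_2 + 0.9285·e_1 = (-3.5172, -1.3103, 2.6552).
‖u_2‖ = 4.5976, so e_2 = (-0.7650, -0.2850, 0.5775).
Qᵀb = (6.6850, -0.3900).
Back-substitute: x_2 = -0.3900/4.5976 = -0.0848.
x_1 = (6.6850 + 0.9285·(-0.0848))/5.3852 = 1.2268.

x = (1.2268, -0.0848)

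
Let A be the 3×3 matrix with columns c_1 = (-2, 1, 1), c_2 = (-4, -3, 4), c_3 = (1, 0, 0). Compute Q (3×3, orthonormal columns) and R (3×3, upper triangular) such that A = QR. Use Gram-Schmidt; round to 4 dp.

Q = [[-0.8165, -0.1907, 0.5449], [0.4082, -0.8581, 0.3114], [0.4082, 0.4767, 0.7785]], R = [[2.4495, 3.6742, -0.8165], [0.0000, 5.2440, -0.1907], [0.0000, 0.0000, 0.5449]]

c_1 = (-2, 1, 1); ‖c_1‖ = 2.4495, so q_1 = (-0.8165, 0.4082, 0.4082).
q_1·c_2 = (-0.8165)·(-4) + 0.4082·(-3) + 0.4082·4 = 3.6742.
u_2 = c_2 − 3.6742·q_1 = (-1.0000, -4.5000, 2.5000).
‖u_2‖ = 5.2440, so q_2 = (-0.1907, -0.8581, 0.4767).
q_1·c_3 = (-0.8165)·1 + 0.4082·0 + 0.4082·0 = -0.8165; q_2·c_3 = (-0.1907)·1 + (-0.8581)·0 + 0.4767·0 = -0.1907.
u_3 = c_3 + 0.8165·q_1 + 0.1907·q_2 = (0.2970, 0.1697, 0.4242).
‖u_3‖ = 0.5449, so q_3 = (0.5449, 0.3114, 0.7785).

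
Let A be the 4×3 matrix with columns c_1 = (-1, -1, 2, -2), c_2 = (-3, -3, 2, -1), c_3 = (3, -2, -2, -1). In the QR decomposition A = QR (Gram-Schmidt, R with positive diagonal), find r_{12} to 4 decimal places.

c_1 = (-1, -1, 2, -2); ‖c_1‖ = 3.1623, so q_1 = (-0.3162, -0.3162, 0.6325, -0.6325).
r_{12} = q_1·c_2 = 3.7947.

r_{12} = 3.7947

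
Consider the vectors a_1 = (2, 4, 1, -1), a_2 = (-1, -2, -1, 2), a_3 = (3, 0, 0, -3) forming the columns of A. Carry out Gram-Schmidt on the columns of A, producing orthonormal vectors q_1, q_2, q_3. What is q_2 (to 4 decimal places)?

q_2 = (0.1194, 0.2388, -0.2687, 0.9255)

a_1 = (2, 4, 1, -1); ‖a_1‖ = 4.6904, so q_1 = (0.4264, 0.8528, 0.2132, -0.2132).
q_1·a_2 = 0.4264·(-1) + 0.8528·(-2) + 0.2132·(-1) + (-0.2132)·2 = -2.7716.
u_2 = a_2 + 2.7716·q_1 = (0.1818, 0.3636, -0.4091, 1.4091).
‖u_2‖ = 1.5226, so q_2 = (0.1194, 0.2388, -0.2687, 0.9255).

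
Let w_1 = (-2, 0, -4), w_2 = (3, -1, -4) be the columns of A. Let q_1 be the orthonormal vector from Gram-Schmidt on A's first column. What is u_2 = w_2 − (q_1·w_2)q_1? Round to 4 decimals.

w_1 = (-2, 0, -4); ‖w_1‖ = 4.4721, so q_1 = (-0.4472, 0.0000, -0.8944).
q_1·w_2 = (-0.4472)·3 + 0.0000·(-1) + (-0.8944)·(-4) = 2.2361.
u_2 = w_2 − 2.2361·q_1 = (4.0000, -1.0000, -2.0000).

u_2 = (4.0000, -1.0000, -2.0000)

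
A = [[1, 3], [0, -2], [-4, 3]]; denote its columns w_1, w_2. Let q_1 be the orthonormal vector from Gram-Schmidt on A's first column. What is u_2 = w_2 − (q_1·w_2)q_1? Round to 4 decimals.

u_2 = (3.5294, -2.0000, 0.8824)

w_1 = (1, 0, -4); ‖w_1‖ = 4.1231, so q_1 = (0.2425, 0.0000, -0.9701).
q_1·w_2 = 0.2425·3 + 0.0000·(-2) + (-0.9701)·3 = -2.1828.
u_2 = w_2 + 2.1828·q_1 = (3.5294, -2.0000, 0.8824).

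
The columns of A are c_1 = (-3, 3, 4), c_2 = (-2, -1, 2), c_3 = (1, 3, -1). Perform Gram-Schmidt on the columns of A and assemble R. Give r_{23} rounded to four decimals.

r_{23} = -3.2783

c_1 = (-3, 3, 4); ‖c_1‖ = 5.8310, so e_1 = (-0.5145, 0.5145, 0.6860).
e_1·c_2 = (-0.5145)·(-2) + 0.5145·(-1) + 0.6860·2 = 1.8865.
u_2 = c_2 − 1.8865·e_1 = (-1.0294, -1.9706, 0.7059).
‖u_2‖ = 2.3326, so e_2 = (-0.4413, -0.8448, 0.3026).
r_{23} = e_2·c_3 = -3.2783.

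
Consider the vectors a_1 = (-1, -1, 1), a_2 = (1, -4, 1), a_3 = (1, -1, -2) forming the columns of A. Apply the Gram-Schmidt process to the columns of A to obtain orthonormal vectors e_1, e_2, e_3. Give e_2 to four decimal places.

a_1 = (-1, -1, 1); ‖a_1‖ = 1.7321, so e_1 = (-0.5774, -0.5774, 0.5774).
e_1·a_2 = (-0.5774)·1 + (-0.5774)·(-4) + 0.5774·1 = 2.3094.
u_2 = a_2 − 2.3094·e_1 = (2.3333, -2.6667, -0.3333).
‖u_2‖ = 3.5590, so e_2 = (0.6556, -0.7493, -0.0937).

e_2 = (0.6556, -0.7493, -0.0937)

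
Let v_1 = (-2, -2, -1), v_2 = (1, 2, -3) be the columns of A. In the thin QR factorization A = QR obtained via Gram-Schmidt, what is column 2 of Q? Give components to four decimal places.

q_2 = (0.0925, 0.3698, -0.9245)

q_1 = v_1/‖v_1‖ = (-2, -2, -1)/3.0000 = (-0.6667, -0.6667, -0.3333).
r_{12} = q_1·v_2 = -1.0000.
u_2 = v_2 + 1.0000·q_1 = (0.3333, 1.3333, -3.3333).
‖u_2‖ = 3.6056, so q_2 = (0.0925, 0.3698, -0.9245).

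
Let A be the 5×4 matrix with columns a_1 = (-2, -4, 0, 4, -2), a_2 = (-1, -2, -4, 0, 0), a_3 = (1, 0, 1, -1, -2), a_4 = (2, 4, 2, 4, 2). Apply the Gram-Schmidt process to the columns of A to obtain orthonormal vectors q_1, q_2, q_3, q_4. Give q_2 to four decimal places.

q_2 = (-0.1162, -0.2325, -0.9300, -0.2325, 0.1162)

a_1 = (-2, -4, 0, 4, -2); ‖a_1‖ = 6.3246, so q_1 = (-0.3162, -0.6325, 0.0000, 0.6325, -0.3162).
q_1·a_2 = (-0.3162)·(-1) + (-0.6325)·(-2) + 0.0000·(-4) + 0.6325·0 + (-0.3162)·0 = 1.5811.
u_2 = a_2 − 1.5811·q_1 = (-0.5000, -1.0000, -4.0000, -1.0000, 0.5000).
‖u_2‖ = 4.3012, so q_2 = (-0.1162, -0.2325, -0.9300, -0.2325, 0.1162).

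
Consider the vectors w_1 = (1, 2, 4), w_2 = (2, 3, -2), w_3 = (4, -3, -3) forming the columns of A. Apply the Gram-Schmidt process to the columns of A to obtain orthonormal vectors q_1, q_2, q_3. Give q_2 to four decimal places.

w_1 = (1, 2, 4); ‖w_1‖ = 4.5826, so q_1 = (0.2182, 0.4364, 0.8729).
q_1·w_2 = 0.2182·2 + 0.4364·3 + 0.8729·(-2) = 0.0000.
u_2 = w_2 + 0.0000·q_1 = (2.0000, 3.0000, -2.0000).
‖u_2‖ = 4.1231, so q_2 = (0.4851, 0.7276, -0.4851).

q_2 = (0.4851, 0.7276, -0.4851)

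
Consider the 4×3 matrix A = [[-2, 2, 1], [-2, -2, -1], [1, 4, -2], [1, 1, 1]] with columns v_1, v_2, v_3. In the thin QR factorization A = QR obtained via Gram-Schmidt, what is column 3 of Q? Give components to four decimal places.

q_3 = (0.4404, -0.5095, -0.5872, 0.4490)

v_1 = (-2, -2, 1, 1); ‖v_1‖ = 3.1623, so q_1 = (-0.6325, -0.6325, 0.3162, 0.3162).
q_1·v_2 = (-0.6325)·2 + (-0.6325)·(-2) + 0.3162·4 + 0.3162·1 = 1.5811.
u_2 = v_2 − 1.5811·q_1 = (3.0000, -1.0000, 3.5000, 0.5000).
‖u_2‖ = 4.7434, so q_2 = (0.6325, -0.2108, 0.7379, 0.1054).
q_1·v_3 = (-0.6325)·1 + (-0.6325)·(-1) + 0.3162·(-2) + 0.3162·1 = -0.3162; q_2·v_3 = 0.6325·1 + (-0.2108)·(-1) + 0.7379·(-2) + 0.1054·1 = -0.5270.
u_3 = v_3 + 0.3162·q_1 + 0.5270·q_2 = (1.1333, -1.3111, -1.5111, 1.1556).
‖u_3‖ = 2.5734, so q_3 = (0.4404, -0.5095, -0.5872, 0.4490).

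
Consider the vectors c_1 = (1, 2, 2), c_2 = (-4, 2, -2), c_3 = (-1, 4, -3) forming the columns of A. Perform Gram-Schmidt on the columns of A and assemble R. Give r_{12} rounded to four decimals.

r_{12} = -1.3333

q_1 = c_1/‖c_1‖ = (1, 2, 2)/3.0000 = (0.3333, 0.6667, 0.6667).
r_{12} = q_1·c_2 = -1.3333.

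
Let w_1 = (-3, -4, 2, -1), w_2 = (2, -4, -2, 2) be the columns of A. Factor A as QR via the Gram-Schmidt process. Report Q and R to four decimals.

w_1 = (-3, -4, 2, -1); ‖w_1‖ = 5.4772, so e_1 = (-0.5477, -0.7303, 0.3651, -0.1826).
e_1·w_2 = (-0.5477)·2 + (-0.7303)·(-4) + 0.3651·(-2) + (-0.1826)·2 = 0.7303.
u_2 = w_2 − 0.7303·e_1 = (2.4000, -3.4667, -2.2667, 2.1333).
‖u_2‖ = 5.2409, so e_2 = (0.4579, -0.6615, -0.4325, 0.4071).

Q = [[-0.5477, 0.4579], [-0.7303, -0.6615], [0.3651, -0.4325], [-0.1826, 0.4071]], R = [[5.4772, 0.7303], [0.0000, 5.2409]]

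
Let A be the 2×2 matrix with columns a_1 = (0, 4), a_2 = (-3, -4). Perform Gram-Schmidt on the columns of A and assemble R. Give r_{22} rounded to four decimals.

q_1 = a_1/‖a_1‖ = (0, 4)/4.0000 = (0.0000, 1.0000).
r_{12} = q_1·a_2 = -4.0000.
u_2 = a_2 + 4.0000·q_1 = (-3.0000, 0.0000).
r_{22} = ‖u_2‖ = 3.0000.

r_{22} = 3.0000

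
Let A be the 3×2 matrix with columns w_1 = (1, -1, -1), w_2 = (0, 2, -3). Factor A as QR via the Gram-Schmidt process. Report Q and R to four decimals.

Q = [[0.5774, -0.0937], [-0.5774, 0.6556], [-0.5774, -0.7493]], R = [[1.7321, 0.5774], [0.0000, 3.5590]]

w_1 = (1, -1, -1); ‖w_1‖ = 1.7321, so q_1 = (0.5774, -0.5774, -0.5774).
q_1·w_2 = 0.5774·0 + (-0.5774)·2 + (-0.5774)·(-3) = 0.5774.
u_2 = w_2 − 0.5774·q_1 = (-0.3333, 2.3333, -2.6667).
‖u_2‖ = 3.5590, so q_2 = (-0.0937, 0.6556, -0.7493).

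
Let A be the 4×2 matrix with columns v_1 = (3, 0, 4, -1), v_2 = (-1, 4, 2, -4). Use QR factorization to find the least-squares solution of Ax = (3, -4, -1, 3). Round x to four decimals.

x = (0.4211, -0.9943)

e_1 = v_1/‖v_1‖ = (3, 0, 4, -1)/5.0990 = (0.5883, 0.0000, 0.7845, -0.1961).
r_{12} = e_1·v_2 = 1.7650.
u_2 = v_2 − 1.7650·e_1 = (-2.0385, 4.0000, 0.6154, -3.6538).
‖u_2‖ = 5.8210, so e_2 = (-0.3502, 0.6872, 0.1057, -0.6277).
Qᵀb = (0.3922, -5.7880).
Back-substitute: x_2 = -5.7880/5.8210 = -0.9943.
x_1 = (0.3922 − 1.7650·(-0.9943))/5.0990 = 0.4211.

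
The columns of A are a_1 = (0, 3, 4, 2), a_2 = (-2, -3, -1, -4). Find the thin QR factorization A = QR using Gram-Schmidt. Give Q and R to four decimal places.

e_1 = a_1/‖a_1‖ = (0, 3, 4, 2)/5.3852 = (0.0000, 0.5571, 0.7428, 0.3714).
r_{12} = e_1·a_2 = -3.8996.
u_2 = a_2 + 3.8996·e_1 = (-2.0000, -0.8276, 1.8966, -2.5517).
‖u_2‖ = 3.8462, so e_2 = (-0.5200, -0.2152, 0.4931, -0.6634).

Q = [[0.0000, -0.5200], [0.5571, -0.2152], [0.7428, 0.4931], [0.3714, -0.6634]], R = [[5.3852, -3.8996], [0.0000, 3.8462]]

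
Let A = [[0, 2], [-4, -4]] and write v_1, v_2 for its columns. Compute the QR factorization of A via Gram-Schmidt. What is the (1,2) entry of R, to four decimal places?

r_{12} = 4.0000

v_1 = (0, -4); ‖v_1‖ = 4.0000, so e_1 = (0.0000, -1.0000).
r_{12} = e_1·v_2 = 4.0000.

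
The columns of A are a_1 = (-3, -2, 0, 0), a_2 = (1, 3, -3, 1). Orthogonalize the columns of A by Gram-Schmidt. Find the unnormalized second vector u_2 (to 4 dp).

e_1 = a_1/‖a_1‖ = (-3, -2, 0, 0)/3.6056 = (-0.8321, -0.5547, 0.0000, 0.0000).
r_{12} = e_1·a_2 = -2.4962.
u_2 = a_2 + 2.4962·e_1 = (-1.0769, 1.6154, -3.0000, 1.0000).

u_2 = (-1.0769, 1.6154, -3.0000, 1.0000)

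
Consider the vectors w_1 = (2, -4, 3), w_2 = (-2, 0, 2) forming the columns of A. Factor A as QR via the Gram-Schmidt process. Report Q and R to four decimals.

Q = [[0.3714, -0.7625], [-0.7428, 0.0984], [0.5571, 0.6395]], R = [[5.3852, 0.3714], [0.0000, 2.8039]]

w_1 = (2, -4, 3); ‖w_1‖ = 5.3852, so e_1 = (0.3714, -0.7428, 0.5571).
e_1·w_2 = 0.3714·(-2) + (-0.7428)·0 + 0.5571·2 = 0.3714.
u_2 = w_2 − 0.3714·e_1 = (-2.1379, 0.2759, 1.7931).
‖u_2‖ = 2.8039, so e_2 = (-0.7625, 0.0984, 0.6395).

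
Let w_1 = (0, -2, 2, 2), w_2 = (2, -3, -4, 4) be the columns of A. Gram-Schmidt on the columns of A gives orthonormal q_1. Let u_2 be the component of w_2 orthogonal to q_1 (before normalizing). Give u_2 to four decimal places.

u_2 = (2.0000, -2.0000, -5.0000, 3.0000)

w_1 = (0, -2, 2, 2); ‖w_1‖ = 3.4641, so q_1 = (0.0000, -0.5774, 0.5774, 0.5774).
q_1·w_2 = 0.0000·2 + (-0.5774)·(-3) + 0.5774·(-4) + 0.5774·4 = 1.7321.
u_2 = w_2 − 1.7321·q_1 = (2.0000, -2.0000, -5.0000, 3.0000).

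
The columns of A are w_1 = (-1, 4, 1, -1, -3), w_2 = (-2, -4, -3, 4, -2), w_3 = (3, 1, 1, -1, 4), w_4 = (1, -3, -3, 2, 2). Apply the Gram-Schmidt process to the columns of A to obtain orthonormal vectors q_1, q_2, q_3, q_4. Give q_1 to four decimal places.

w_1 = (-1, 4, 1, -1, -3); ‖w_1‖ = 5.2915, so q_1 = (-0.1890, 0.7559, 0.1890, -0.1890, -0.5669).

q_1 = (-0.1890, 0.7559, 0.1890, -0.1890, -0.5669)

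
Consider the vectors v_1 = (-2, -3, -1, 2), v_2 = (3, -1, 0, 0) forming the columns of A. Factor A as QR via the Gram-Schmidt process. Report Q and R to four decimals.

Q = [[-0.4714, 0.8652], [-0.7071, -0.4867], [-0.2357, -0.0541], [0.4714, 0.1081]], R = [[4.2426, -0.7071], [0.0000, 3.0822]]

e_1 = v_1/‖v_1‖ = (-2, -3, -1, 2)/4.2426 = (-0.4714, -0.7071, -0.2357, 0.4714).
r_{12} = e_1·v_2 = -0.7071.
u_2 = v_2 + 0.7071·e_1 = (2.6667, -1.5000, -0.1667, 0.3333).
‖u_2‖ = 3.0822, so e_2 = (0.8652, -0.4867, -0.0541, 0.1081).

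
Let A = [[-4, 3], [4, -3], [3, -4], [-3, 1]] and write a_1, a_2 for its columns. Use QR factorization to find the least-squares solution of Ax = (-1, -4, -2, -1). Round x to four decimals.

a_1 = (-4, 4, 3, -3); ‖a_1‖ = 7.0711, so q_1 = (-0.5657, 0.5657, 0.4243, -0.4243).
q_1·a_2 = (-0.5657)·3 + 0.5657·(-3) + 0.4243·(-4) + (-0.4243)·1 = -5.5154.
u_2 = a_2 + 5.5154·q_1 = (-0.1200, 0.1200, -1.6600, -1.3400).
‖u_2‖ = 2.1401, so q_2 = (-0.0561, 0.0561, -0.7757, -0.6261).
Qᵀb = (-2.1213, 2.0093).
Back-substitute: x_2 = 2.0093/2.1401 = 0.9389.
x_1 = (-2.1213 + 5.5154·0.9389)/7.0711 = 0.4323.

x = (0.4323, 0.9389)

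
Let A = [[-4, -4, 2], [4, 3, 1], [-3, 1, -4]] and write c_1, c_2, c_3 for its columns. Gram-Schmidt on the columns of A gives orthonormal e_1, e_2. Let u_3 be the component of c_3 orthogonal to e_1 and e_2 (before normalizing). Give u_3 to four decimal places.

u_3 = (0.7664, 0.9433, 0.2358)

c_1 = (-4, 4, -3); ‖c_1‖ = 6.4031, so e_1 = (-0.6247, 0.6247, -0.4685).
e_1·c_2 = (-0.6247)·(-4) + 0.6247·3 + (-0.4685)·1 = 3.9043.
u_2 = c_2 − 3.9043·e_1 = (-1.5610, 0.5610, 2.8293).
‖u_2‖ = 3.2796, so e_2 = (-0.4760, 0.1710, 0.8627).
e_1·c_3 = (-0.6247)·2 + 0.6247·1 + (-0.4685)·(-4) = 1.2494; e_2·c_3 = (-0.4760)·2 + 0.1710·1 + 0.8627·(-4) = -4.2316.
u_3 = c_3 − 1.2494·e_1 + 4.2316·e_2 = (0.7664, 0.9433, 0.2358).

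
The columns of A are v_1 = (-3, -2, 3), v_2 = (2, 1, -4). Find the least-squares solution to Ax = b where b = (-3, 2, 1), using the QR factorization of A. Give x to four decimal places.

v_1 = (-3, -2, 3); ‖v_1‖ = 4.6904, so q_1 = (-0.6396, -0.4264, 0.6396).
q_1·v_2 = (-0.6396)·2 + (-0.4264)·1 + 0.6396·(-4) = -4.2640.
u_2 = v_2 + 4.2640·q_1 = (-0.7273, -0.8182, -1.2727).
‖u_2‖ = 1.6787, so q_2 = (-0.4332, -0.4874, -0.7581).
Qᵀb = (1.7056, -0.4332).
Back-substitute: x_2 = -0.4332/1.6787 = -0.2581.
x_1 = (1.7056 + 4.2640·(-0.2581))/4.6904 = 0.1290.

x = (0.1290, -0.2581)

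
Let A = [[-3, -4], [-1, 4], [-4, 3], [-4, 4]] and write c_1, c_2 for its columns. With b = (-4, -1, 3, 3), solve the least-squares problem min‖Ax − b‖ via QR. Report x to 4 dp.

x = (0.0165, 0.5848)

q_1 = c_1/‖c_1‖ = (-3, -1, -4, -4)/6.4807 = (-0.4629, -0.1543, -0.6172, -0.6172).
r_{12} = q_1·c_2 = -3.0861.
u_2 = c_2 + 3.0861·q_1 = (-5.4286, 3.5238, 1.0952, 2.0952).
‖u_2‖ = 6.8903, so q_2 = (-0.7879, 0.5114, 0.1590, 0.3041).
Qᵀb = (-1.6973, 4.0291).
Back-substitute: x_2 = 4.0291/6.8903 = 0.5848.
x_1 = (-1.6973 + 3.0861·0.5848)/6.4807 = 0.0165.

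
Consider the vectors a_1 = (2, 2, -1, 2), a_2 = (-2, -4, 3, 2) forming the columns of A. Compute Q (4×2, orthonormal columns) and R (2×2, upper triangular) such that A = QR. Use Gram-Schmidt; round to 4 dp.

Q = [[0.5547, -0.0632], [0.5547, -0.4741], [-0.2774, 0.4425], [0.5547, 0.7586]], R = [[3.6056, -3.0509], [0.0000, 4.8675]]

e_1 = a_1/‖a_1‖ = (2, 2, -1, 2)/3.6056 = (0.5547, 0.5547, -0.2774, 0.5547).
r_{12} = e_1·a_2 = -3.0509.
u_2 = a_2 + 3.0509·e_1 = (-0.3077, -2.3077, 2.1538, 3.6923).
‖u_2‖ = 4.8675, so e_2 = (-0.0632, -0.4741, 0.4425, 0.7586).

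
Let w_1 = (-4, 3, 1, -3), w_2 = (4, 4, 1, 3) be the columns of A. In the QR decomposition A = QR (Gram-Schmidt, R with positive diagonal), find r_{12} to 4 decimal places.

w_1 = (-4, 3, 1, -3); ‖w_1‖ = 5.9161, so q_1 = (-0.6761, 0.5071, 0.1690, -0.5071).
r_{12} = q_1·w_2 = -2.0284.

r_{12} = -2.0284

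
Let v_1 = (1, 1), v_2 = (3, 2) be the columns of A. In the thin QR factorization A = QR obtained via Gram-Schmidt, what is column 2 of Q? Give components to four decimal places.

v_1 = (1, 1); ‖v_1‖ = 1.4142, so q_1 = (0.7071, 0.7071).
q_1·v_2 = 0.7071·3 + 0.7071·2 = 3.5355.
u_2 = v_2 − 3.5355·q_1 = (0.5000, -0.5000).
‖u_2‖ = 0.7071, so q_2 = (0.7071, -0.7071).

q_2 = (0.7071, -0.7071)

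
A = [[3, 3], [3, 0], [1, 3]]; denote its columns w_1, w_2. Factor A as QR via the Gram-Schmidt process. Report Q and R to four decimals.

e_1 = w_1/‖w_1‖ = (3, 3, 1)/4.3589 = (0.6882, 0.6882, 0.2294).
r_{12} = e_1·w_2 = 2.7530.
u_2 = w_2 − 2.7530·e_1 = (1.1053, -1.8947, 2.3684).
‖u_2‖ = 3.2282, so e_2 = (0.3424, -0.5869, 0.7337).

Q = [[0.6882, 0.3424], [0.6882, -0.5869], [0.2294, 0.7337]], R = [[4.3589, 2.7530], [0.0000, 3.2282]]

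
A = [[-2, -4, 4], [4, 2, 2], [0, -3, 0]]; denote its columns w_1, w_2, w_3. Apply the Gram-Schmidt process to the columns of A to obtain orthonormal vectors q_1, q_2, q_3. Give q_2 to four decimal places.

q_2 = (-0.5963, -0.2981, -0.7454)

w_1 = (-2, 4, 0); ‖w_1‖ = 4.4721, so q_1 = (-0.4472, 0.8944, 0.0000).
q_1·w_2 = (-0.4472)·(-4) + 0.8944·2 + 0.0000·(-3) = 3.5777.
u_2 = w_2 − 3.5777·q_1 = (-2.4000, -1.2000, -3.0000).
‖u_2‖ = 4.0249, so q_2 = (-0.5963, -0.2981, -0.7454).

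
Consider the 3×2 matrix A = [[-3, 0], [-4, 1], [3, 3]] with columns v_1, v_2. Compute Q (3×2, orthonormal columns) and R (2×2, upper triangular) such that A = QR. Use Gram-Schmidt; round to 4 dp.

Q = [[-0.5145, 0.1449], [-0.6860, 0.5218], [0.5145, 0.8407]], R = [[5.8310, 0.8575], [0.0000, 3.0438]]

e_1 = v_1/‖v_1‖ = (-3, -4, 3)/5.8310 = (-0.5145, -0.6860, 0.5145).
r_{12} = e_1·v_2 = 0.8575.
u_2 = v_2 − 0.8575·e_1 = (0.4412, 1.5882, 2.5588).
‖u_2‖ = 3.0438, so e_2 = (0.1449, 0.5218, 0.8407).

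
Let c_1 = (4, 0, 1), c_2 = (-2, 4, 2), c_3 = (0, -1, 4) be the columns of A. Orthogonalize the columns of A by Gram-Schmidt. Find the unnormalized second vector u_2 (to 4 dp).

q_1 = c_1/‖c_1‖ = (4, 0, 1)/4.1231 = (0.9701, 0.0000, 0.2425).
r_{12} = q_1·c_2 = -1.4552.
u_2 = c_2 + 1.4552·q_1 = (-0.5882, 4.0000, 2.3529).

u_2 = (-0.5882, 4.0000, 2.3529)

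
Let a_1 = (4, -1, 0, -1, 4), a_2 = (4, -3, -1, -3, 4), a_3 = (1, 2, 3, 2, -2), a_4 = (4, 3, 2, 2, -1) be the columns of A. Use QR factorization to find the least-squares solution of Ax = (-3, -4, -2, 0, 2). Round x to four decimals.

x = (0.8338, -0.4912, 0.1436, -1.2191)

a_1 = (4, -1, 0, -1, 4); ‖a_1‖ = 5.8310, so e_1 = (0.6860, -0.1715, 0.0000, -0.1715, 0.6860).
e_1·a_2 = 0.6860·4 + (-0.1715)·(-3) + 0.0000·(-1) + (-0.1715)·(-3) + 0.6860·4 = 6.5169.
u_2 = a_2 − 6.5169·e_1 = (-0.4706, -1.8824, -1.0000, -1.8824, -0.4706).
‖u_2‖ = 2.9205, so e_2 = (-0.1611, -0.6445, -0.3424, -0.6445, -0.1611).
e_1·a_3 = 0.6860·1 + (-0.1715)·2 + 0.0000·3 + (-0.1715)·2 + 0.6860·(-2) = -1.3720; e_2·a_3 = (-0.1611)·1 + (-0.6445)·2 + (-0.3424)·3 + (-0.6445)·2 + (-0.1611)·(-2) = -3.4442.
u_3 = a_3 + 1.3720·e_1 + 3.4442·e_2 = (1.3862, -0.4552, 1.8207, -0.4552, -1.6138).
‖u_3‖ = 2.8732, so e_3 = (0.4825, -0.1584, 0.6337, -0.1584, -0.5617).
e_1·a_4 = 0.6860·4 + (-0.1715)·3 + 0.0000·2 + (-0.1715)·2 + 0.6860·(-1) = 1.2005; e_2·a_4 = (-0.1611)·4 + (-0.6445)·3 + (-0.3424)·2 + (-0.6445)·2 + (-0.1611)·(-1) = -4.3908; e_3·a_4 = 0.4825·4 + (-0.1584)·3 + 0.6337·2 + (-0.1584)·2 + (-0.5617)·(-1) = 2.9668.
u_4 = a_4 − 1.2005·e_1 + 4.3908·e_2 − 2.9668·e_3 = (1.0376, 0.8459, -1.3835, -0.1541, -0.8647).
‖u_4‖ = 2.1160, so e_4 = (0.4904, 0.3997, -0.6538, -0.0728, -0.4086).
Qᵀb = (0.0000, 3.4241, -3.2044, -2.5797).
Back-substitute: x_4 = -2.5797/2.1160 = -1.2191.
x_3 = (-3.2044 − 2.9668·(-1.2191))/2.8732 = 0.1436.
x_2 = (3.4241 + 3.4442·0.1436 + 4.3908·(-1.2191))/2.9205 = -0.4912.
x_1 = (0.0000 − 6.5169·(-0.4912) + 1.3720·0.1436 − 1.2005·(-1.2191))/5.8310 = 0.8338.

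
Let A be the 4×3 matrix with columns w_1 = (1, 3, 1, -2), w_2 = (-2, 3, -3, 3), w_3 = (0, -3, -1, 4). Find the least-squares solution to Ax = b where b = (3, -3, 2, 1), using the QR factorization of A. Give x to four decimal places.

w_1 = (1, 3, 1, -2); ‖w_1‖ = 3.8730, so e_1 = (0.2582, 0.7746, 0.2582, -0.5164).
e_1·w_2 = 0.2582·(-2) + 0.7746·3 + 0.2582·(-3) + (-0.5164)·3 = -0.5164.
u_2 = w_2 + 0.5164·e_1 = (-1.8667, 3.4000, -2.8667, 2.7333).
‖u_2‖ = 5.5438, so e_2 = (-0.3367, 0.6133, -0.5171, 0.4930).
e_1·w_3 = 0.2582·0 + 0.7746·(-3) + 0.2582·(-1) + (-0.5164)·4 = -4.6476; e_2·w_3 = (-0.3367)·0 + 0.6133·(-3) + (-0.5171)·(-1) + 0.4930·4 = 0.6494.
u_3 = w_3 + 4.6476·e_1 − 0.6494·e_2 = (1.4187, 0.2017, 0.5358, 1.2798).
‖u_3‖ = 1.9946, so e_3 = (0.7113, 0.1011, 0.2686, 0.6417).
Qᵀb = (-1.5492, -3.3912, 3.0093).
Back-substitute: x_3 = 3.0093/1.9946 = 1.5087.
x_2 = (-3.3912 − 0.6494·1.5087)/5.5438 = -0.7884.
x_1 = (-1.5492 + 0.5164·(-0.7884) + 4.6476·1.5087)/3.8730 = 1.3053.

x = (1.3053, -0.7884, 1.5087)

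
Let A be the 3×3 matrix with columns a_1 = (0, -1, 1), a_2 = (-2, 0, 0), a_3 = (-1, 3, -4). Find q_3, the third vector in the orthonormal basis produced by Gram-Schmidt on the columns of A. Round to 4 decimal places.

a_1 = (0, -1, 1); ‖a_1‖ = 1.4142, so q_1 = (0.0000, -0.7071, 0.7071).
q_1·a_2 = 0.0000·(-2) + (-0.7071)·0 + 0.7071·0 = 0.0000.
u_2 = a_2 + 0.0000·q_1 = (-2.0000, 0.0000, 0.0000).
‖u_2‖ = 2.0000, so q_2 = (-1.0000, 0.0000, 0.0000).
q_1·a_3 = 0.0000·(-1) + (-0.7071)·3 + 0.7071·(-4) = -4.9497; q_2·a_3 = (-1.0000)·(-1) + 0.0000·3 + 0.0000·(-4) = 1.0000.
u_3 = a_3 + 4.9497·q_1 − 1.0000·q_2 = (0.0000, -0.5000, -0.5000).
‖u_3‖ = 0.7071, so q_3 = (0.0000, -0.7071, -0.7071).

q_3 = (0.0000, -0.7071, -0.7071)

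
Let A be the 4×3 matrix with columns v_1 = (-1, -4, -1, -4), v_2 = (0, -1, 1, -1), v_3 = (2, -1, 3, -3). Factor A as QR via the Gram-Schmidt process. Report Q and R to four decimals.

v_1 = (-1, -4, -1, -4); ‖v_1‖ = 5.8310, so q_1 = (-0.1715, -0.6860, -0.1715, -0.6860).
q_1·v_2 = (-0.1715)·0 + (-0.6860)·(-1) + (-0.1715)·1 + (-0.6860)·(-1) = 1.2005.
u_2 = v_2 − 1.2005·q_1 = (0.2059, -0.1765, 1.2059, -0.1765).
‖u_2‖ = 1.2485, so q_2 = (0.1649, -0.1413, 0.9658, -0.1413).
q_1·v_3 = (-0.1715)·2 + (-0.6860)·(-1) + (-0.1715)·3 + (-0.6860)·(-3) = 1.8865; q_2·v_3 = 0.1649·2 + (-0.1413)·(-1) + 0.9658·3 + (-0.1413)·(-3) = 3.7927.
u_3 = v_3 − 1.8865·q_1 − 3.7927·q_2 = (1.6981, 0.8302, -0.3396, -1.1698).
‖u_3‖ = 2.2487, so q_3 = (0.7552, 0.3692, -0.1510, -0.5202).

Q = [[-0.1715, 0.1649, 0.7552], [-0.6860, -0.1413, 0.3692], [-0.1715, 0.9658, -0.1510], [-0.6860, -0.1413, -0.5202]], R = [[5.8310, 1.2005, 1.8865], [0.0000, 1.2485, 3.7927], [0.0000, 0.0000, 2.2487]]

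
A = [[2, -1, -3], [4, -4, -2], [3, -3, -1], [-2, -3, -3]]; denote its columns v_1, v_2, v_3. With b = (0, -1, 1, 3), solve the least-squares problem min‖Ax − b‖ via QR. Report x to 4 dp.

v_1 = (2, 4, 3, -2); ‖v_1‖ = 5.7446, so q_1 = (0.3482, 0.6963, 0.5222, -0.3482).
q_1·v_2 = 0.3482·(-1) + 0.6963·(-4) + 0.5222·(-3) + (-0.3482)·(-3) = -3.6556.
u_2 = v_2 + 3.6556·q_1 = (0.2727, -1.4545, -1.0909, -4.2727).
‖u_2‖ = 4.6515, so q_2 = (0.0586, -0.3127, -0.2345, -0.9186).
q_1·v_3 = 0.3482·(-3) + 0.6963·(-2) + 0.5222·(-1) + (-0.3482)·(-3) = -1.9149; q_2·v_3 = 0.0586·(-3) + (-0.3127)·(-2) + (-0.2345)·(-1) + (-0.9186)·(-3) = 3.4398.
u_3 = v_3 + 1.9149·q_1 − 3.4398·q_2 = (-2.5350, 0.4090, 0.8067, -0.5070).
‖u_3‖ = 2.7389, so q_3 = (-0.9256, 0.1493, 0.2945, -0.1851).
Qᵀb = (-1.2185, -2.6775, -0.4101).
Back-substitute: x_3 = -0.4101/2.7389 = -0.1497.
x_2 = (-2.6775 − 3.4398·(-0.1497))/4.6515 = -0.4649.
x_1 = (-1.2185 + 3.6556·(-0.4649) + 1.9149·(-0.1497))/5.7446 = -0.5579.

x = (-0.5579, -0.4649, -0.1497)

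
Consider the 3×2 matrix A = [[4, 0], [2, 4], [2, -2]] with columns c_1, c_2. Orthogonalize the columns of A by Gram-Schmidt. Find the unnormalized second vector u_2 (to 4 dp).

c_1 = (4, 2, 2); ‖c_1‖ = 4.8990, so q_1 = (0.8165, 0.4082, 0.4082).
q_1·c_2 = 0.8165·0 + 0.4082·4 + 0.4082·(-2) = 0.8165.
u_2 = c_2 − 0.8165·q_1 = (-0.6667, 3.6667, -2.3333).

u_2 = (-0.6667, 3.6667, -2.3333)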